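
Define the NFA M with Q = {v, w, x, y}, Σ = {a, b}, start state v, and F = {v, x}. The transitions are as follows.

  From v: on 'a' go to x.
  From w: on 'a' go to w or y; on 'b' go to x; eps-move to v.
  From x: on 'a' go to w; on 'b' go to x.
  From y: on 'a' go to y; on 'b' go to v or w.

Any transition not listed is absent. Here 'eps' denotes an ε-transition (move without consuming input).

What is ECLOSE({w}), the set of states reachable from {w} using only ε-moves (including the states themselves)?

{v, w}

Begin with {w}.
ε-move w → v; add v.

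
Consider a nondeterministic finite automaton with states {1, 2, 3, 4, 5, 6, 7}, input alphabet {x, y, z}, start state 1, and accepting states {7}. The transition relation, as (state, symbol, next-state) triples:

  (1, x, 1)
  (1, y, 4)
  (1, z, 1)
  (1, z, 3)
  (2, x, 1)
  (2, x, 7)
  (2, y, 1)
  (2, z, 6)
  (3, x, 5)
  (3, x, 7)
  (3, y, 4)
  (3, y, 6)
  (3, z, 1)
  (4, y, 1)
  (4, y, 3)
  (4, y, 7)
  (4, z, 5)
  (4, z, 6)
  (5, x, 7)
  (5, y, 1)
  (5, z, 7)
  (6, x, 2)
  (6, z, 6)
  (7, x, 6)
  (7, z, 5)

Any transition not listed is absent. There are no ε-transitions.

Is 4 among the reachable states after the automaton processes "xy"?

Yes

Start in {1}.
Read 'x': 1→{1}; now {1}.
Read 'y': 1→{4}; now {4}.
State 4 is in {4}.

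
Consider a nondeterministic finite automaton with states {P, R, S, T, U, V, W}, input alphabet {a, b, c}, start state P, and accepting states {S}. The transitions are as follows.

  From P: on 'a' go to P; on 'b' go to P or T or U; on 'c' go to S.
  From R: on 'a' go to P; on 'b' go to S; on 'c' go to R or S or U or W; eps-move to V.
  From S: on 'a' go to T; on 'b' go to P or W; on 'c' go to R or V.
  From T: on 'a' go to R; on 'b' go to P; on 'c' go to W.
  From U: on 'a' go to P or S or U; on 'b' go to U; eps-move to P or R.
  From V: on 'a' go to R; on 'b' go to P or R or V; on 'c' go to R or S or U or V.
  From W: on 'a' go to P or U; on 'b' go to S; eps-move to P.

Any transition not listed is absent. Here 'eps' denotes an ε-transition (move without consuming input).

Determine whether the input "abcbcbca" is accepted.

Start in {P}.
Read 'a': {P} → {P}.
Read 'b': {P} → {P, R, T, U, V}.
Read 'c': {P, R, T, U, V} → {P, R, S, U, V, W}.
Read 'b': {P, R, S, U, V, W} → {P, R, S, T, U, V, W}.
Read 'c': {P, R, S, T, U, V, W} → {P, R, S, U, V, W}.
Read 'b': {P, R, S, U, V, W} → {P, R, S, T, U, V, W}.
Read 'c': {P, R, S, T, U, V, W} → {P, R, S, U, V, W}.
Read 'a': {P, R, S, U, V, W} → {P, R, S, T, U, V}.
The final set {P, R, S, T, U, V} contains the accepting state S.

Yes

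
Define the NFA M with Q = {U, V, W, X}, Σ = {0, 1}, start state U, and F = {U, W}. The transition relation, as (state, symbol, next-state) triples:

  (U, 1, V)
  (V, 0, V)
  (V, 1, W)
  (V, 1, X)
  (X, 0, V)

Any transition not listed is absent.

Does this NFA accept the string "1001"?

Start in {U}.
Read '1': U→{V}; now {V}.
Read '0': V→{V}; now {V}.
Read '0': V→{V}; now {V}.
Read '1': V→{W, X}; now {W, X}.
The final set {W, X} contains the accepting state W.

Yes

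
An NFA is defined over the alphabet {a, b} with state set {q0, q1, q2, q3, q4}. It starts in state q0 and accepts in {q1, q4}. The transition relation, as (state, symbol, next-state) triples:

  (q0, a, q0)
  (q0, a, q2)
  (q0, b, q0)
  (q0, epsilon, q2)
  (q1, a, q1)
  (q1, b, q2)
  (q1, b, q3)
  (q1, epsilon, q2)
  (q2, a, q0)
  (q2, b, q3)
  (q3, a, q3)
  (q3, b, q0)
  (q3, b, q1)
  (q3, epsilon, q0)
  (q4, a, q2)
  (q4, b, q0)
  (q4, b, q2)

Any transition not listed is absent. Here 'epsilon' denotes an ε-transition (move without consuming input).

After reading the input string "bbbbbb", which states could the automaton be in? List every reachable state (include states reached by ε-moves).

Start: ε-closure({q0}) = {q0, q2}.
Read 'b': {q0, q2} → {q0, q2, q3}.
Read 'b': {q0, q2, q3} → {q0, q1, q2, q3}.
Read 'b': {q0, q1, q2, q3} → {q0, q1, q2, q3}.
Read 'b': {q0, q1, q2, q3} → {q0, q1, q2, q3}.
Read 'b': {q0, q1, q2, q3} → {q0, q1, q2, q3}.
Read 'b': {q0, q1, q2, q3} → {q0, q1, q2, q3}.

{q0, q1, q2, q3}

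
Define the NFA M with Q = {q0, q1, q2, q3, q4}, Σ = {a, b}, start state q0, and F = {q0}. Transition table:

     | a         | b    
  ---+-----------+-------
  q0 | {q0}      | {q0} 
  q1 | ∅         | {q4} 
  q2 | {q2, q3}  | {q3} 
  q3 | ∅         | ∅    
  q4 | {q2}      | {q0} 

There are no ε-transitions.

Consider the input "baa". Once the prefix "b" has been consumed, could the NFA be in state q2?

No

Start in {q0}.
Read 'b': q0→{q0}; now {q0}.
State q2 is not in {q0}.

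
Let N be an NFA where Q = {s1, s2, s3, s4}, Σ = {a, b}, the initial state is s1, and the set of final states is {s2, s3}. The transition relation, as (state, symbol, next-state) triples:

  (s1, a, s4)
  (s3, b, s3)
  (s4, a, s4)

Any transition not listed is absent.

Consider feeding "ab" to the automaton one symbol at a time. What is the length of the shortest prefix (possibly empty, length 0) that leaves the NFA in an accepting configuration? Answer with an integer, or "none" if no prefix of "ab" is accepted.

Start in {s1}.
Read 'a': s1→{s4}; now {s4}.
Read 'b': s4→∅; now ∅.
No reachable set along the way intersects F.

none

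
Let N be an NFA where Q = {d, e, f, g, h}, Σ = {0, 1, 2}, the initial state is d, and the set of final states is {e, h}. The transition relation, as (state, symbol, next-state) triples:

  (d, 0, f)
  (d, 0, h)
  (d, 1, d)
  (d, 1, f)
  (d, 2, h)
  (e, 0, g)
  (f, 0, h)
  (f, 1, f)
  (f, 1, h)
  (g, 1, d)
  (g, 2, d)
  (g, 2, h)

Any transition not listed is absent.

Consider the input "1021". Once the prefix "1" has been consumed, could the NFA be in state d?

Start in {d}.
Read '1': d→{d, f}; now {d, f}.
State d is in {d, f}.

Yes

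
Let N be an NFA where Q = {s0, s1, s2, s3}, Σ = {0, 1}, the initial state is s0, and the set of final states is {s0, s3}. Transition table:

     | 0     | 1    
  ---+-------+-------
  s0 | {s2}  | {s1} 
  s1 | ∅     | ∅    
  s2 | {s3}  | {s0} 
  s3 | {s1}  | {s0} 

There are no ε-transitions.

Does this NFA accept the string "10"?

Start in {s0}.
Read '1': {s0} → {s1}.
Read '0': {s1} → ∅.
The final set ∅ contains no accepting state.

No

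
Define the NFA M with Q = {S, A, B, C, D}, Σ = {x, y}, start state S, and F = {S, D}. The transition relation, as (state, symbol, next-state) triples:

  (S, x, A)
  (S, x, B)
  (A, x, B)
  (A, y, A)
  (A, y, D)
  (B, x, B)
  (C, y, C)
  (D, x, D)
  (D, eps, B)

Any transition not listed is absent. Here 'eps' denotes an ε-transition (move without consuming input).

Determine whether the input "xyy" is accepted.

Yes

Start in {S}.
Read 'x': {S} → {A, B}.
Read 'y': {A, B} → {A, B, D}.
Read 'y': {A, B, D} → {A, B, D}.
The final set {A, B, D} contains the accepting state D.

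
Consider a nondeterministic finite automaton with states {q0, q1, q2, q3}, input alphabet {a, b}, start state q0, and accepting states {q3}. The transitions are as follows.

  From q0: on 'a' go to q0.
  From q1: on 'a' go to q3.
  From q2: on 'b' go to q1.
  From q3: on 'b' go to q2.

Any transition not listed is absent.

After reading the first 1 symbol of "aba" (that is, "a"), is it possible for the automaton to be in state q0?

Yes

Start in {q0}.
Read 'a': q0→{q0}; now {q0}.
State q0 is in {q0}.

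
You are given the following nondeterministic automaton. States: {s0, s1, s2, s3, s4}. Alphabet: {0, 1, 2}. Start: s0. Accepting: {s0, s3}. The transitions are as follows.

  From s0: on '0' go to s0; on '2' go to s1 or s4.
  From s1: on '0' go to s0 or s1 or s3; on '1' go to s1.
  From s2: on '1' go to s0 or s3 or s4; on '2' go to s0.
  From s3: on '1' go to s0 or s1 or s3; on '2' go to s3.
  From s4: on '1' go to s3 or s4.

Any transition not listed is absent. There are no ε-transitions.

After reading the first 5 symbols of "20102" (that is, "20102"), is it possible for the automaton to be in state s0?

No

Start in {s0}.
Read '2': {s0} → {s1, s4}.
Read '0': {s1, s4} → {s0, s1, s3}.
Read '1': {s0, s1, s3} → {s0, s1, s3}.
Read '0': {s0, s1, s3} → {s0, s1, s3}.
Read '2': {s0, s1, s3} → {s1, s3, s4}.
State s0 is not in {s1, s3, s4}.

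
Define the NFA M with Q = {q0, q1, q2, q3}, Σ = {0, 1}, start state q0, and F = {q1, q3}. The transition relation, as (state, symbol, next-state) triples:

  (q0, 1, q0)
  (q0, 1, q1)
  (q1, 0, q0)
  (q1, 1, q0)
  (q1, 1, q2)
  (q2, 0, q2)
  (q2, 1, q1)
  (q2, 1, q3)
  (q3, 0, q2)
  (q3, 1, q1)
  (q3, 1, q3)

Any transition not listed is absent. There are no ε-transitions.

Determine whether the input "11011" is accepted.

Start in {q0}.
Read '1': q0→{q0, q1}; now {q0, q1}.
Read '1': q0→{q0, q1}, q1→{q0, q2}; now {q0, q1, q2}.
Read '0': q0→∅, q1→{q0}, q2→{q2}; now {q0, q2}.
Read '1': q0→{q0, q1}, q2→{q1, q3}; now {q0, q1, q3}.
Read '1': q0→{q0, q1}, q1→{q0, q2}, q3→{q1, q3}; now {q0, q1, q2, q3}.
The final set {q0, q1, q2, q3} contains the accepting states q1, q3.

Yes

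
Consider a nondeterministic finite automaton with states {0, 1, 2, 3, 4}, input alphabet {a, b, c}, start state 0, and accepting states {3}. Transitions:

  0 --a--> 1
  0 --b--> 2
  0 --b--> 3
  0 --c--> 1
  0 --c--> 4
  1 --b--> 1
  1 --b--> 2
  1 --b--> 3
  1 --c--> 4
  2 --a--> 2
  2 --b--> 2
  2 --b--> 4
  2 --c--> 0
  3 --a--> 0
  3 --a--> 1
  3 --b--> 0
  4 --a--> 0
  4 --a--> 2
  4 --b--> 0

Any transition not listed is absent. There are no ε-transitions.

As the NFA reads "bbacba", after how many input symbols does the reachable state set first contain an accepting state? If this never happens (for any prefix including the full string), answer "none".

1

Start in {0}.
Read 'b': 0→{2, 3}; now {2, 3}.
None of the earlier sets intersect F, but {2, 3} does.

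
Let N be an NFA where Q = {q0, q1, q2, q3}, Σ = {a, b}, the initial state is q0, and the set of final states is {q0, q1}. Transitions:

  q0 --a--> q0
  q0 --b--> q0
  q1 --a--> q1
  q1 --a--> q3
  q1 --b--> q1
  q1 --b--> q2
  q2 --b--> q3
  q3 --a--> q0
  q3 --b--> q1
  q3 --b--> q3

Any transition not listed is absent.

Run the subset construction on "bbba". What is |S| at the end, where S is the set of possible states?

1

Start in {q0}.
Read 'b': {q0} → {q0}.
Read 'b': {q0} → {q0}.
Read 'b': {q0} → {q0}.
Read 'a': {q0} → {q0}.
That set has 1 state.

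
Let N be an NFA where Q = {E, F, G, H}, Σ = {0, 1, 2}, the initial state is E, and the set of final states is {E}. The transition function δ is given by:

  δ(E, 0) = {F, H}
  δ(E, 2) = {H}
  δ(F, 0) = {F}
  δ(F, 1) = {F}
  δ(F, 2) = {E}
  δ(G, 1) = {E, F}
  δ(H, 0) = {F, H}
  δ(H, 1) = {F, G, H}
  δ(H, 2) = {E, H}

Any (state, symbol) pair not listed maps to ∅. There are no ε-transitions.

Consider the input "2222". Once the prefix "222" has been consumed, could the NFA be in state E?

Yes

Start in {E}.
Read '2': E→{H}; now {H}.
Read '2': H→{E, H}; now {E, H}.
Read '2': E→{H}, H→{E, H}; now {E, H}.
State E is in {E, H}.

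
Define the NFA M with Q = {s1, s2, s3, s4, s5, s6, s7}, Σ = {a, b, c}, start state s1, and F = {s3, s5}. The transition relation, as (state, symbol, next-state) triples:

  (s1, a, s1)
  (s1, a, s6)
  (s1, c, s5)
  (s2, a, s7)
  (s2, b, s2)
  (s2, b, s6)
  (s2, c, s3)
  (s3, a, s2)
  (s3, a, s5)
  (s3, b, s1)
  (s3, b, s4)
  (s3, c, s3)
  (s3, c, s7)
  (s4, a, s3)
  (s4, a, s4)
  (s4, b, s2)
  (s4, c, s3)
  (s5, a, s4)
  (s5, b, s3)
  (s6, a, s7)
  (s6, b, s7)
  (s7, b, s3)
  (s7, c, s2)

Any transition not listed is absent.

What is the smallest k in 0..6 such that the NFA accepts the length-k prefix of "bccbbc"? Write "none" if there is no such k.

none

Start in {s1}.
Read 'b': {s1} → ∅.
The set is empty and remains empty for the remaining 5 symbols.
No reachable set along the way intersects F.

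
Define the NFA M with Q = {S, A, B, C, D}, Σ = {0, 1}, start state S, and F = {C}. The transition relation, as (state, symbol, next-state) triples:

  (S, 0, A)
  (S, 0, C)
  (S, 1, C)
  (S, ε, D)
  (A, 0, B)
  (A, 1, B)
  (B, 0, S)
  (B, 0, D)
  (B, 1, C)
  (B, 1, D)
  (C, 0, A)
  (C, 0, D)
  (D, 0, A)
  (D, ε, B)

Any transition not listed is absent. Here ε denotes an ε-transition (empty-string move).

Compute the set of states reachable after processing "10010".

{S, A, B, D}

Start: ε-closure({S}) = {S, B, D}.
Read '1': S→{C}, B→{C, D}, D→∅; union {C, D}; ε-closure = {B, C, D}.
Read '0': B→{S, D}, C→{A, D}, D→{A}; union {S, A, D}; ε-closure = {S, A, B, D}.
Read '0': S→{A, C}, A→{B}, B→{S, D}, D→{A}; now {S, A, B, C, D}.
Read '1': S→{C}, A→{B}, B→{C, D}, C→∅, D→∅; now {B, C, D}.
Read '0': B→{S, D}, C→{A, D}, D→{A}; union {S, A, D}; ε-closure = {S, A, B, D}.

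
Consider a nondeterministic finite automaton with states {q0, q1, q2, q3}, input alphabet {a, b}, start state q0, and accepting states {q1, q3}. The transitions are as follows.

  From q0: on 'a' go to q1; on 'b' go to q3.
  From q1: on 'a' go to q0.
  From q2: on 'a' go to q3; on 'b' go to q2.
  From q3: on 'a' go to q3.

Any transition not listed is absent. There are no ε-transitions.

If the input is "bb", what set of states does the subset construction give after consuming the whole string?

∅

Start in {q0}.
Read 'b': {q0} → {q3}.
Read 'b': {q3} → ∅.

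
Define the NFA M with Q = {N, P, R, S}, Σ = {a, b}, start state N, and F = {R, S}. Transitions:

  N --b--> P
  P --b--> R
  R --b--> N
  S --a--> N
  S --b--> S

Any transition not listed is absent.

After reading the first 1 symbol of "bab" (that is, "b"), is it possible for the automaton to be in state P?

Yes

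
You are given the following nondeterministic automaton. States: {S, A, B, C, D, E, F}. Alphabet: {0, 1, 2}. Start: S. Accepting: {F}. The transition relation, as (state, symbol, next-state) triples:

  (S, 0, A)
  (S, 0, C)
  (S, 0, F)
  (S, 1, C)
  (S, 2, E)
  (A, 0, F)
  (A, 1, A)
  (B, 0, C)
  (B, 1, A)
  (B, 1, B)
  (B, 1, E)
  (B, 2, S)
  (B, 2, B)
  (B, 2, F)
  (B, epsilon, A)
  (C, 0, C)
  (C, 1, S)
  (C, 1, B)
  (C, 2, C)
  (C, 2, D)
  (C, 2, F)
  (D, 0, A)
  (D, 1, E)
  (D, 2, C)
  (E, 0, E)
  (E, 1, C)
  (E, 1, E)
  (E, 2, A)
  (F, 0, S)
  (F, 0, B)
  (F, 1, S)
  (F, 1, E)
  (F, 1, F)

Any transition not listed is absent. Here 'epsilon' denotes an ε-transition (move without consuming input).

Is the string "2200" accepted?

Start in {S}.
Read '2': S→{E}; now {E}.
Read '2': E→{A}; now {A}.
Read '0': A→{F}; now {F}.
Read '0': F→{S, B}; union {S, B}; ε-closure = {S, A, B}.
The final set {S, A, B} contains no accepting state.

No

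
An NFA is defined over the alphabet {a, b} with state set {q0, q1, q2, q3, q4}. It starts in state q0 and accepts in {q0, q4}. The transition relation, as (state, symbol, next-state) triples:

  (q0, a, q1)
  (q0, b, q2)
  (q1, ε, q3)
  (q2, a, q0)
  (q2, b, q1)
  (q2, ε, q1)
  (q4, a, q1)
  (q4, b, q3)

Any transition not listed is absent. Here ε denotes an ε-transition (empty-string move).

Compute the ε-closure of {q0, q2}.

{q0, q1, q2, q3}

Begin with {q0, q2}.
ε-move q2 → q1; add q1.
ε-move q1 → q3; add q3.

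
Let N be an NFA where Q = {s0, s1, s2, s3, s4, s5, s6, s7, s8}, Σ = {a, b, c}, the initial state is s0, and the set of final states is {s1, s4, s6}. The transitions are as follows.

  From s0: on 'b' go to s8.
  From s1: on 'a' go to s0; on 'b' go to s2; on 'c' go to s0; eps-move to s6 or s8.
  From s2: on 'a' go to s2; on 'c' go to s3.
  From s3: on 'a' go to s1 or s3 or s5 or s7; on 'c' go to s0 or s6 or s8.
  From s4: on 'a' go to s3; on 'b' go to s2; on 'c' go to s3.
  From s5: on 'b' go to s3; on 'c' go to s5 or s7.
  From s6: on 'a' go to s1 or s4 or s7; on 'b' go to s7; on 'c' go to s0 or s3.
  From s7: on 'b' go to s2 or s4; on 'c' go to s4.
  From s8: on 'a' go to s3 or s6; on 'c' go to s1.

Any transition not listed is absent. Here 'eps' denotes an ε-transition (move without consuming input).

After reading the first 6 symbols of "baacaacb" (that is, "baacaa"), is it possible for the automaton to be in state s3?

Start in {s0}.
Read 'b': s0→{s8}; now {s8}.
Read 'a': s8→{s3, s6}; now {s3, s6}.
Read 'a': s3→{s1, s3, s5, s7}, s6→{s1, s4, s7}; union {s1, s3, s4, s5, s7}; ε-closure = {s1, s3, s4, s5, s6, s7, s8}.
Read 'c': s1→{s0}, s3→{s0, s6, s8}, s4→{s3}, s5→{s5, s7}, s6→{s0, s3}, s7→{s4}, s8→{s1}; now {s0, s1, s3, s4, s5, s6, s7, s8}.
Read 'a': s0→∅, s1→{s0}, s3→{s1, s3, s5, s7}, s4→{s3}, s5→∅, s6→{s1, s4, s7}, s7→∅, s8→{s3, s6}; union {s0, s1, s3, s4, s5, s6, s7}; ε-closure = {s0, s1, s3, s4, s5, s6, s7, s8}.
Read 'a': s0→∅, s1→{s0}, s3→{s1, s3, s5, s7}, s4→{s3}, s5→∅, s6→{s1, s4, s7}, s7→∅, s8→{s3, s6}; union {s0, s1, s3, s4, s5, s6, s7}; ε-closure = {s0, s1, s3, s4, s5, s6, s7, s8}.
State s3 is in {s0, s1, s3, s4, s5, s6, s7, s8}.

Yes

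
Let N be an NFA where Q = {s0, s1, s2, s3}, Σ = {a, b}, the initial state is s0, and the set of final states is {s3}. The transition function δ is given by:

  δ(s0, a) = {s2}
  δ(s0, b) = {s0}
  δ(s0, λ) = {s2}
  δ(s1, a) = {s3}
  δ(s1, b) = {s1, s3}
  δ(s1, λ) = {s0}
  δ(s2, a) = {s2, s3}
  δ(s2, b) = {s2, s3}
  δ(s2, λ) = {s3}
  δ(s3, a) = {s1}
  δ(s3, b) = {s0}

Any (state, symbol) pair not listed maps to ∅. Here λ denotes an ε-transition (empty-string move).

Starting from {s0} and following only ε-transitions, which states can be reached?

{s0, s2, s3}

Begin with {s0}.
ε-move s0 → s2; add s2.
ε-move s2 → s3; add s3.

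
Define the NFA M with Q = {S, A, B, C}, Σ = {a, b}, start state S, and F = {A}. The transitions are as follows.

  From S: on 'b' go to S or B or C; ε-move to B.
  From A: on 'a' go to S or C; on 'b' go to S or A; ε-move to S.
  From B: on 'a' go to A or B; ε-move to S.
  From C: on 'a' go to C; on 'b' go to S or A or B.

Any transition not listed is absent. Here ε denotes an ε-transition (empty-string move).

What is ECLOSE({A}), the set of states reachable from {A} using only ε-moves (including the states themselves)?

{S, A, B}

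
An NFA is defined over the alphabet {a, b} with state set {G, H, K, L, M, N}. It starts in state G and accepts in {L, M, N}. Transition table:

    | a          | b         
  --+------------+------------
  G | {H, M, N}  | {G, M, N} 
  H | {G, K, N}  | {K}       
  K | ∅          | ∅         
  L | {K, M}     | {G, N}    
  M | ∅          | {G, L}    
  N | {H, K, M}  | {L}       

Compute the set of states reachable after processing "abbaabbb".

Start in {G}.
Read 'a': {G} → {H, M, N}.
Read 'b': {H, M, N} → {G, K, L}.
Read 'b': {G, K, L} → {G, M, N}.
Read 'a': {G, M, N} → {H, K, M, N}.
Read 'a': {H, K, M, N} → {G, H, K, M, N}.
Read 'b': {G, H, K, M, N} → {G, K, L, M, N}.
Read 'b': {G, K, L, M, N} → {G, L, M, N}.
Read 'b': {G, L, M, N} → {G, L, M, N}.

{G, L, M, N}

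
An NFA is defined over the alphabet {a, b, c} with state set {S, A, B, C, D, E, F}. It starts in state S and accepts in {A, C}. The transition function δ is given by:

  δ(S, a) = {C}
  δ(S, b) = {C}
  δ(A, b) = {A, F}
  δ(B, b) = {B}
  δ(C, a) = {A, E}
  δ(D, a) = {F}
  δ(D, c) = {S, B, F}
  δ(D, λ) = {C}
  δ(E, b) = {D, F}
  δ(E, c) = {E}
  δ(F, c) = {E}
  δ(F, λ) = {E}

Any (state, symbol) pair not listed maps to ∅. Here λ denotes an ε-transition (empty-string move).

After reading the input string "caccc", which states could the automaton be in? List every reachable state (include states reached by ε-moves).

∅

Start in {S}.
Read 'c': {S} → ∅.
The set is empty and remains empty for the remaining 4 symbols.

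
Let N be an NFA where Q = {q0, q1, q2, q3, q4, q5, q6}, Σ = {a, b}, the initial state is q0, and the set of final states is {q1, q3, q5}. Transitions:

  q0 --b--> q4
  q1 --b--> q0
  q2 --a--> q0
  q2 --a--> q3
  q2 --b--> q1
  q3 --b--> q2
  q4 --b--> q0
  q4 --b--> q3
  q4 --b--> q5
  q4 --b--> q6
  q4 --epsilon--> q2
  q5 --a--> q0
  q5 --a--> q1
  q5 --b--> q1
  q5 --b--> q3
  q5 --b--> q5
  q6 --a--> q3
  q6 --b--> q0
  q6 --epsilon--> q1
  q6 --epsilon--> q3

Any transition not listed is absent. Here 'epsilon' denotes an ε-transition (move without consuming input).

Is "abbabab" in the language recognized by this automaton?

Start in {q0}.
Read 'a': q0→∅; now ∅.
The set is empty and remains empty for the remaining 6 symbols.
The final set ∅ contains no accepting state.

No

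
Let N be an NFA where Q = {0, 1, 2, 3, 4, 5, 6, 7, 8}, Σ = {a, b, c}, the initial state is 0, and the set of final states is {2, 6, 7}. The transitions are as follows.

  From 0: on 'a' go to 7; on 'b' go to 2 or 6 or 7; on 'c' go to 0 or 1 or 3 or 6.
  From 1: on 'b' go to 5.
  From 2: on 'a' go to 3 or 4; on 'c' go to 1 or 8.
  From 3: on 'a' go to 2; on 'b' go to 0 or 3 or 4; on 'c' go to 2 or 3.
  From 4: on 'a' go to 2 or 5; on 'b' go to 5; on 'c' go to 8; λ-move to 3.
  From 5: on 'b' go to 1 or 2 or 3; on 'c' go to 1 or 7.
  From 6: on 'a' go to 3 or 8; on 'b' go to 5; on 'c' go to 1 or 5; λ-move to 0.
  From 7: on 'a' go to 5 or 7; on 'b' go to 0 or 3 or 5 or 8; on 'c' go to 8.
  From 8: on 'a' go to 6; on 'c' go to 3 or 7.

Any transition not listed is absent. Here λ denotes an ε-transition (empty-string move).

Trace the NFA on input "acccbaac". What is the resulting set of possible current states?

Start in {0}.
Read 'a': {0} → {7}.
Read 'c': {7} → {8}.
Read 'c': {8} → {3, 7}.
Read 'c': {3, 7} → {2, 3, 8}.
Read 'b': {2, 3, 8} → {0, 3, 4}.
Read 'a': {0, 3, 4} → {2, 5, 7}.
Read 'a': {2, 5, 7} → {3, 4, 5, 7}.
Read 'c': {3, 4, 5, 7} → {1, 2, 3, 7, 8}.

{1, 2, 3, 7, 8}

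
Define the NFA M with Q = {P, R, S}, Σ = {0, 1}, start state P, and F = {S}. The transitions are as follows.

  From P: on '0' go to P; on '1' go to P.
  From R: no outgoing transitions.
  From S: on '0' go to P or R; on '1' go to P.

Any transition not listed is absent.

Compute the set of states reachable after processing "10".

Start in {P}.
Read '1': P→{P}; now {P}.
Read '0': P→{P}; now {P}.

{P}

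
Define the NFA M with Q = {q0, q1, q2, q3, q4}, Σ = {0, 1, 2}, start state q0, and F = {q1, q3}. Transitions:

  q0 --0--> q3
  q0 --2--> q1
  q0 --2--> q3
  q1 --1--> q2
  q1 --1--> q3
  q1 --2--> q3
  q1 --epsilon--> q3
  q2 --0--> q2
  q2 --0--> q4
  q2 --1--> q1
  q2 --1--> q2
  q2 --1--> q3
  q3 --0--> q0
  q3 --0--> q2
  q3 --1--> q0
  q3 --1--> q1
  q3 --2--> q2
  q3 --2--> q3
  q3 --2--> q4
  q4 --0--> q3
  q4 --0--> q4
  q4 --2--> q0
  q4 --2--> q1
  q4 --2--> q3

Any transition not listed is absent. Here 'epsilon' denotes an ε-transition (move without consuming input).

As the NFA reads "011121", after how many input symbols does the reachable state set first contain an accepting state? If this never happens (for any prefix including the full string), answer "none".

1

Start in {q0}.
Read '0': q0→{q3}; now {q3}.
None of the earlier sets intersect F, but {q3} does.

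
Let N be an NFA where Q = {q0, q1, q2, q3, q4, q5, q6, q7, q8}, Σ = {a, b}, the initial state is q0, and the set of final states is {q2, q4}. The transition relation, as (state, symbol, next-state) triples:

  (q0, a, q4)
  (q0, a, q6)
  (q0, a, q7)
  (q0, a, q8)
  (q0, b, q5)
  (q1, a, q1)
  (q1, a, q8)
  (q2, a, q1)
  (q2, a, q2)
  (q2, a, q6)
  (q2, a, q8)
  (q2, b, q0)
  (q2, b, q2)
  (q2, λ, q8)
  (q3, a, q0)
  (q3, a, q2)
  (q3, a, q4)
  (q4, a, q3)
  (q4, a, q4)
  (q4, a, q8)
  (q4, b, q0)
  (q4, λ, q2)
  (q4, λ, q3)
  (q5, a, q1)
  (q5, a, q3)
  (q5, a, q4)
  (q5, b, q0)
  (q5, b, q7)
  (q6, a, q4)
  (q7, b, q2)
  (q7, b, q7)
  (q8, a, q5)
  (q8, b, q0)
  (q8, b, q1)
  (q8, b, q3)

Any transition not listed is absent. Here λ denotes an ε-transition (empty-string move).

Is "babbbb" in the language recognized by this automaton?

Yes

Start in {q0}.
Read 'b': q0→{q5}; now {q5}.
Read 'a': q5→{q1, q3, q4}; union {q1, q3, q4}; ε-closure = {q1, q2, q3, q4, q8}.
Read 'b': q1→∅, q2→{q0, q2}, q3→∅, q4→{q0}, q8→{q0, q1, q3}; union {q0, q1, q2, q3}; ε-closure = {q0, q1, q2, q3, q8}.
Read 'b': q0→{q5}, q1→∅, q2→{q0, q2}, q3→∅, q8→{q0, q1, q3}; union {q0, q1, q2, q3, q5}; ε-closure = {q0, q1, q2, q3, q5, q8}.
Read 'b': q0→{q5}, q1→∅, q2→{q0, q2}, q3→∅, q5→{q0, q7}, q8→{q0, q1, q3}; union {q0, q1, q2, q3, q5, q7}; ε-closure = {q0, q1, q2, q3, q5, q7, q8}.
Read 'b': q0→{q5}, q1→∅, q2→{q0, q2}, q3→∅, q5→{q0, q7}, q7→{q2, q7}, q8→{q0, q1, q3}; union {q0, q1, q2, q3, q5, q7}; ε-closure = {q0, q1, q2, q3, q5, q7, q8}.
The final set {q0, q1, q2, q3, q5, q7, q8} contains the accepting state q2.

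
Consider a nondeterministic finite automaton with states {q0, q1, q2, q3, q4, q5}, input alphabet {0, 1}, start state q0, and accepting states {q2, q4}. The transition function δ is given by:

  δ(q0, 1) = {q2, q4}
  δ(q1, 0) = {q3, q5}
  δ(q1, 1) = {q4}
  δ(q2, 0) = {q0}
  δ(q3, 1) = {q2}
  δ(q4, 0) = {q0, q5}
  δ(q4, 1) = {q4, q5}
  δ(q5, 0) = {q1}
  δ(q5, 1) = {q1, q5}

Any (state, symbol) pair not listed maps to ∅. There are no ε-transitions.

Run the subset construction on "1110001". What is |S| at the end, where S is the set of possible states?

4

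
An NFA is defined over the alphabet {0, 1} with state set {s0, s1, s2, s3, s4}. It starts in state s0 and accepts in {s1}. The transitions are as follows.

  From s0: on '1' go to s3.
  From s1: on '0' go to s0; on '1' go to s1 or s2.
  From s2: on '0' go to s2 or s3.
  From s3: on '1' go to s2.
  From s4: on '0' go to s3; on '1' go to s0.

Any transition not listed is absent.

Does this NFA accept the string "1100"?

No

Start in {s0}.
Read '1': s0→{s3}; now {s3}.
Read '1': s3→{s2}; now {s2}.
Read '0': s2→{s2, s3}; now {s2, s3}.
Read '0': s2→{s2, s3}, s3→∅; now {s2, s3}.
The final set {s2, s3} contains no accepting state.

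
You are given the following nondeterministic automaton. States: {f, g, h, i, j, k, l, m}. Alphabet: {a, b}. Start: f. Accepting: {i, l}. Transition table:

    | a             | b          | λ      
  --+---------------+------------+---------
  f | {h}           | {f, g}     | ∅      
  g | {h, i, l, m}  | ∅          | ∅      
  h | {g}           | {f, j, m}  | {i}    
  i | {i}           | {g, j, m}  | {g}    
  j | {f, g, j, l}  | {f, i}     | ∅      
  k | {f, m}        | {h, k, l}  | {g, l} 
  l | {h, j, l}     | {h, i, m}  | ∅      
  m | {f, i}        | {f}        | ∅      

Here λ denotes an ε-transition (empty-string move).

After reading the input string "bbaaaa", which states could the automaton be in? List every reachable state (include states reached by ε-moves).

Start in {f}.
Read 'b': f→{f, g}; now {f, g}.
Read 'b': f→{f, g}, g→∅; now {f, g}.
Read 'a': f→{h}, g→{h, i, l, m}; union {h, i, l, m}; ε-closure = {g, h, i, l, m}.
Read 'a': g→{h, i, l, m}, h→{g}, i→{i}, l→{h, j, l}, m→{f, i}; now {f, g, h, i, j, l, m}.
Read 'a': f→{h}, g→{h, i, l, m}, h→{g}, i→{i}, j→{f, g, j, l}, l→{h, j, l}, m→{f, i}; now {f, g, h, i, j, l, m}.
Read 'a': f→{h}, g→{h, i, l, m}, h→{g}, i→{i}, j→{f, g, j, l}, l→{h, j, l}, m→{f, i}; now {f, g, h, i, j, l, m}.

{f, g, h, i, j, l, m}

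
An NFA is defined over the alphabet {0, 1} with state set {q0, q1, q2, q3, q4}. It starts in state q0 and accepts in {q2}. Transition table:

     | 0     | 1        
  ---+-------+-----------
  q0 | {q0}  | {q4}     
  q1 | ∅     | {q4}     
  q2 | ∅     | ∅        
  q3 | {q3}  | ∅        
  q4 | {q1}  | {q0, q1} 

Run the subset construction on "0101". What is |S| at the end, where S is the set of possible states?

1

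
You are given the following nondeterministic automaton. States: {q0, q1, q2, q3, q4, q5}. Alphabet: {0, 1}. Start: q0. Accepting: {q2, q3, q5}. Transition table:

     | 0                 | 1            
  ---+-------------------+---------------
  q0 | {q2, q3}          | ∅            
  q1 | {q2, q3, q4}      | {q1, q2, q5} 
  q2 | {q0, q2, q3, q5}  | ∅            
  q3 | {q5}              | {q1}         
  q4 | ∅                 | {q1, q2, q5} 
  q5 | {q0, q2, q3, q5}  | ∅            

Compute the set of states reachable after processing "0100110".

Start in {q0}.
Read '0': {q0} → {q2, q3}.
Read '1': {q2, q3} → {q1}.
Read '0': {q1} → {q2, q3, q4}.
Read '0': {q2, q3, q4} → {q0, q2, q3, q5}.
Read '1': {q0, q2, q3, q5} → {q1}.
Read '1': {q1} → {q1, q2, q5}.
Read '0': {q1, q2, q5} → {q0, q2, q3, q4, q5}.

{q0, q2, q3, q4, q5}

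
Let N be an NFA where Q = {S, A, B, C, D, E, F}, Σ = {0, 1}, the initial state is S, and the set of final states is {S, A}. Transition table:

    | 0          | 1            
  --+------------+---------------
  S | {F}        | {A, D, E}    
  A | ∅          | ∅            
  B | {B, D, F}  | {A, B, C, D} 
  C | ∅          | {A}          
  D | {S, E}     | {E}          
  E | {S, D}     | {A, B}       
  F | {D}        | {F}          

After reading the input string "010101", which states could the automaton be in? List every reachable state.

{A, D, E}

Start in {S}.
Read '0': {S} → {F}.
Read '1': {F} → {F}.
Read '0': {F} → {D}.
Read '1': {D} → {E}.
Read '0': {E} → {S, D}.
Read '1': {S, D} → {A, D, E}.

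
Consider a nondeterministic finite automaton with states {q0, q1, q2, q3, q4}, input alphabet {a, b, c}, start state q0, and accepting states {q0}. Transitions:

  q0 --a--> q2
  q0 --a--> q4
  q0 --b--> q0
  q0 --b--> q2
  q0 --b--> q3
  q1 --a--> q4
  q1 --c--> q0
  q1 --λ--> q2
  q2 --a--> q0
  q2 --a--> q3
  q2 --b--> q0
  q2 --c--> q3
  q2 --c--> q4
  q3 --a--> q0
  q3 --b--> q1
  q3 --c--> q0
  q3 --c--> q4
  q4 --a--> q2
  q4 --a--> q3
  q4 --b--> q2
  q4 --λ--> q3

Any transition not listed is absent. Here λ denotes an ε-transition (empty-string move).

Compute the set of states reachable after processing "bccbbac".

{q0, q3, q4}

Start in {q0}.
Read 'b': {q0} → {q0, q2, q3}.
Read 'c': {q0, q2, q3} → {q0, q3, q4}.
Read 'c': {q0, q3, q4} → {q0, q3, q4}.
Read 'b': {q0, q3, q4} → {q0, q1, q2, q3}.
Read 'b': {q0, q1, q2, q3} → {q0, q1, q2, q3}.
Read 'a': {q0, q1, q2, q3} → {q0, q2, q3, q4}.
Read 'c': {q0, q2, q3, q4} → {q0, q3, q4}.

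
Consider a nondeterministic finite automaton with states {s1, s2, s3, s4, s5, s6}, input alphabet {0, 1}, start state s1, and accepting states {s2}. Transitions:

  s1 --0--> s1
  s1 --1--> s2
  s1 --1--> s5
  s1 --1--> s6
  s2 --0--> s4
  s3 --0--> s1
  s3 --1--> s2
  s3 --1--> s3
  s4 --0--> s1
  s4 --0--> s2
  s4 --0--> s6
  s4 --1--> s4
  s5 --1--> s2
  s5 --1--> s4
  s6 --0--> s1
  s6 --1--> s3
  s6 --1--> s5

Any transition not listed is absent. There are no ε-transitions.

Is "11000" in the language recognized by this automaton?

Yes

Start in {s1}.
Read '1': {s1} → {s2, s5, s6}.
Read '1': {s2, s5, s6} → {s2, s3, s4, s5}.
Read '0': {s2, s3, s4, s5} → {s1, s2, s4, s6}.
Read '0': {s1, s2, s4, s6} → {s1, s2, s4, s6}.
Read '0': {s1, s2, s4, s6} → {s1, s2, s4, s6}.
The final set {s1, s2, s4, s6} contains the accepting state s2.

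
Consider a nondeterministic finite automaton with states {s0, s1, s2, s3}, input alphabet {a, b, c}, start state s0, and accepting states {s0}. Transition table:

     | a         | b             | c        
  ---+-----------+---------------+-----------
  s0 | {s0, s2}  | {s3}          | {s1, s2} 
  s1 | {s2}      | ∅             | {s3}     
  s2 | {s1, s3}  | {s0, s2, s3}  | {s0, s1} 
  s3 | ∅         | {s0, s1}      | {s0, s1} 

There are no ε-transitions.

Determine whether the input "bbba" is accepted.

No

Start in {s0}.
Read 'b': s0→{s3}; now {s3}.
Read 'b': s3→{s0, s1}; now {s0, s1}.
Read 'b': s0→{s3}, s1→∅; now {s3}.
Read 'a': s3→∅; now ∅.
The final set ∅ contains no accepting state.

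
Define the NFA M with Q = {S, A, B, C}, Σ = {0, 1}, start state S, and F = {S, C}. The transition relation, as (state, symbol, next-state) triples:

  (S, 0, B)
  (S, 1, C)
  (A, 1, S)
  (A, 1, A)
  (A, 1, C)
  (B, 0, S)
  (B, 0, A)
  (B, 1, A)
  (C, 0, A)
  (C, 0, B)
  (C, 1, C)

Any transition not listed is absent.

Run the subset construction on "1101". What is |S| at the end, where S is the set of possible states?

Start in {S}.
Read '1': {S} → {C}.
Read '1': {C} → {C}.
Read '0': {C} → {A, B}.
Read '1': {A, B} → {S, A, C}.
That set has 3 states.

3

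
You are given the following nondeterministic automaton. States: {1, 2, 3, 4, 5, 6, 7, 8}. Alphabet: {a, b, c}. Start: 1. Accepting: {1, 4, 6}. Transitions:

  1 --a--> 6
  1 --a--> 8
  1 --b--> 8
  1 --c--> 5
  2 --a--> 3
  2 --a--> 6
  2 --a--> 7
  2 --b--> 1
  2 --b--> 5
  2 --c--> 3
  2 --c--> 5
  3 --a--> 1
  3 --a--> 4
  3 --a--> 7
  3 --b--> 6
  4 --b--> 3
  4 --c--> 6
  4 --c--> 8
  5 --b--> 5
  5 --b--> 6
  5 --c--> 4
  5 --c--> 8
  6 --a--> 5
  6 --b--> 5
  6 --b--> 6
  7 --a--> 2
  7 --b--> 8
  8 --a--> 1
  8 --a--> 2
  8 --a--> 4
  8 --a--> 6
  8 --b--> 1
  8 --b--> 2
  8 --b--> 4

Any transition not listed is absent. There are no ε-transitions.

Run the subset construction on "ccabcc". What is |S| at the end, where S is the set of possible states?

Start in {1}.
Read 'c': 1→{5}; now {5}.
Read 'c': 5→{4, 8}; now {4, 8}.
Read 'a': 4→∅, 8→{1, 2, 4, 6}; now {1, 2, 4, 6}.
Read 'b': 1→{8}, 2→{1, 5}, 4→{3}, 6→{5, 6}; now {1, 3, 5, 6, 8}.
Read 'c': 1→{5}, 3→∅, 5→{4, 8}, 6→∅, 8→∅; now {4, 5, 8}.
Read 'c': 4→{6, 8}, 5→{4, 8}, 8→∅; now {4, 6, 8}.
That set has 3 states.

3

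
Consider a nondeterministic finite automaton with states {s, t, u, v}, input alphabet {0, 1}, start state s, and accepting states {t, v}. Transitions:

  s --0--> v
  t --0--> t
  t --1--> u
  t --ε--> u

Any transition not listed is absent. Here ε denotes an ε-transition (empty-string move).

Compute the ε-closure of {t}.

{t, u}

Begin with {t}.
ε-move t → u; add u.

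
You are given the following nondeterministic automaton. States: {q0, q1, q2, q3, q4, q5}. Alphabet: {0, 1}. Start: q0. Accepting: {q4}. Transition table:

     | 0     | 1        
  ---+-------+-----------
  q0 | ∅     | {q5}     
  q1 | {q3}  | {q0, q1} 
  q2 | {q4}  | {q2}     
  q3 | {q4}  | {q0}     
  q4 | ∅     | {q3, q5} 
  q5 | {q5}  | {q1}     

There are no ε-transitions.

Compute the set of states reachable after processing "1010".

{q3}

Start in {q0}.
Read '1': q0→{q5}; now {q5}.
Read '0': q5→{q5}; now {q5}.
Read '1': q5→{q1}; now {q1}.
Read '0': q1→{q3}; now {q3}.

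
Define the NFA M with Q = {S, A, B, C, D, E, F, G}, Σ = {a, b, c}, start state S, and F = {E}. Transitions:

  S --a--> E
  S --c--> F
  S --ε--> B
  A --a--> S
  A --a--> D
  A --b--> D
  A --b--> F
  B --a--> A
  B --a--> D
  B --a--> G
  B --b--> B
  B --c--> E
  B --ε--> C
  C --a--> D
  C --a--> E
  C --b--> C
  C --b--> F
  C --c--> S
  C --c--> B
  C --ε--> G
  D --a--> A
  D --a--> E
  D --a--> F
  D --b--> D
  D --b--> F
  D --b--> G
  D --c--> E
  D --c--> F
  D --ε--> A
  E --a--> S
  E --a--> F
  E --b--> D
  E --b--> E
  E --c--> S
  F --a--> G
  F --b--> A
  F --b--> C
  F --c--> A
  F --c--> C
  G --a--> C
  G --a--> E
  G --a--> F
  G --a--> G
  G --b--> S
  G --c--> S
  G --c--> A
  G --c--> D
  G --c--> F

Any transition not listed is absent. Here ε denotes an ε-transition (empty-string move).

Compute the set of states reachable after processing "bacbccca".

Start: ε-closure({S}) = {S, B, C, G}.
Read 'b': S→∅, B→{B}, C→{C, F}, G→{S}; union {S, B, C, F}; ε-closure = {S, B, C, F, G}.
Read 'a': S→{E}, B→{A, D, G}, C→{D, E}, F→{G}, G→{C, E, F, G}; now {A, C, D, E, F, G}.
Read 'c': A→∅, C→{S, B}, D→{E, F}, E→{S}, F→{A, C}, G→{S, A, D, F}; union {S, A, B, C, D, E, F}; ε-closure = {S, A, B, C, D, E, F, G}.
Read 'b': S→∅, A→{D, F}, B→{B}, C→{C, F}, D→{D, F, G}, E→{D, E}, F→{A, C}, G→{S}; now {S, A, B, C, D, E, F, G}.
Read 'c': S→{F}, A→∅, B→{E}, C→{S, B}, D→{E, F}, E→{S}, F→{A, C}, G→{S, A, D, F}; union {S, A, B, C, D, E, F}; ε-closure = {S, A, B, C, D, E, F, G}.
Read 'c': S→{F}, A→∅, B→{E}, C→{S, B}, D→{E, F}, E→{S}, F→{A, C}, G→{S, A, D, F}; union {S, A, B, C, D, E, F}; ε-closure = {S, A, B, C, D, E, F, G}.
Read 'c': S→{F}, A→∅, B→{E}, C→{S, B}, D→{E, F}, E→{S}, F→{A, C}, G→{S, A, D, F}; union {S, A, B, C, D, E, F}; ε-closure = {S, A, B, C, D, E, F, G}.
Read 'a': S→{E}, A→{S, D}, B→{A, D, G}, C→{D, E}, D→{A, E, F}, E→{S, F}, F→{G}, G→{C, E, F, G}; union {S, A, C, D, E, F, G}; ε-closure = {S, A, B, C, D, E, F, G}.

{S, A, B, C, D, E, F, G}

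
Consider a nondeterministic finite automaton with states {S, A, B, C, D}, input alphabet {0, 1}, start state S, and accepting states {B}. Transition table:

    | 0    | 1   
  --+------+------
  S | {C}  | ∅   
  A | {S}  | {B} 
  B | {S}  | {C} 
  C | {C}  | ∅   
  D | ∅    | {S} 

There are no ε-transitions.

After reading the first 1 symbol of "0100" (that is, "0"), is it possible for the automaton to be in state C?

Yes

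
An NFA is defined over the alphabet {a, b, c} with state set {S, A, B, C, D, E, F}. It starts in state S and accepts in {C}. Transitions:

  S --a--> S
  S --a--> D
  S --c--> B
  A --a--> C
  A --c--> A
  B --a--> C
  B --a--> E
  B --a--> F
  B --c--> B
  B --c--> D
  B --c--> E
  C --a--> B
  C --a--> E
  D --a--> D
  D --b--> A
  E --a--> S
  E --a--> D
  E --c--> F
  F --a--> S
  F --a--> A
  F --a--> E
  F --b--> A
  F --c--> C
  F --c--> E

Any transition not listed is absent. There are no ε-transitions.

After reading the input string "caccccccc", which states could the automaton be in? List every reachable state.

{C, E, F}

Start in {S}.
Read 'c': S→{B}; now {B}.
Read 'a': B→{C, E, F}; now {C, E, F}.
Read 'c': C→∅, E→{F}, F→{C, E}; now {C, E, F}.
Read 'c': C→∅, E→{F}, F→{C, E}; now {C, E, F}.
Read 'c': C→∅, E→{F}, F→{C, E}; now {C, E, F}.
Read 'c': C→∅, E→{F}, F→{C, E}; now {C, E, F}.
Read 'c': C→∅, E→{F}, F→{C, E}; now {C, E, F}.
Read 'c': C→∅, E→{F}, F→{C, E}; now {C, E, F}.
Read 'c': C→∅, E→{F}, F→{C, E}; now {C, E, F}.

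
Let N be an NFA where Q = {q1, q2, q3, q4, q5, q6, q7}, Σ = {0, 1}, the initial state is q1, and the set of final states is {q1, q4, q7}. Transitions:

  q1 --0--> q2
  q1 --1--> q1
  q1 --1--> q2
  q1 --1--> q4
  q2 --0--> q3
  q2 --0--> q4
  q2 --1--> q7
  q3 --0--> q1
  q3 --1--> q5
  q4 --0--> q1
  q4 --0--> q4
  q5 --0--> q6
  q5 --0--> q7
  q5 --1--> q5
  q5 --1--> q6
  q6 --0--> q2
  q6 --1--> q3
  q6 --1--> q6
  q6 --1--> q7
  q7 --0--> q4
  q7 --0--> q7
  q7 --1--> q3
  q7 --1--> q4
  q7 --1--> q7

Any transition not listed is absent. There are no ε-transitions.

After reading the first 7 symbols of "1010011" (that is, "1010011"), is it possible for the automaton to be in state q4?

Yes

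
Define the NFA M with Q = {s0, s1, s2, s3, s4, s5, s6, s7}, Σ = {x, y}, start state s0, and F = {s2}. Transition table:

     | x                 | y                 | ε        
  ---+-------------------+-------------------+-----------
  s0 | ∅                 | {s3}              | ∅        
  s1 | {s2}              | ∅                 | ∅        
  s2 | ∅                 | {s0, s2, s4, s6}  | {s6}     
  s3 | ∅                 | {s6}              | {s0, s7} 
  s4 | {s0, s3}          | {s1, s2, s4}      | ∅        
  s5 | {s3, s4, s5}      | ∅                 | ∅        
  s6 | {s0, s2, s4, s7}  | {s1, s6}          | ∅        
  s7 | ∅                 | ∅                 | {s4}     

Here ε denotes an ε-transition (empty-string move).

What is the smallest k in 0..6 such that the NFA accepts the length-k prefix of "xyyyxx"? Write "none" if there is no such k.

none

Start in {s0}.
Read 'x': {s0} → ∅.
The set is empty and remains empty for the remaining 5 symbols.
No reachable set along the way intersects F.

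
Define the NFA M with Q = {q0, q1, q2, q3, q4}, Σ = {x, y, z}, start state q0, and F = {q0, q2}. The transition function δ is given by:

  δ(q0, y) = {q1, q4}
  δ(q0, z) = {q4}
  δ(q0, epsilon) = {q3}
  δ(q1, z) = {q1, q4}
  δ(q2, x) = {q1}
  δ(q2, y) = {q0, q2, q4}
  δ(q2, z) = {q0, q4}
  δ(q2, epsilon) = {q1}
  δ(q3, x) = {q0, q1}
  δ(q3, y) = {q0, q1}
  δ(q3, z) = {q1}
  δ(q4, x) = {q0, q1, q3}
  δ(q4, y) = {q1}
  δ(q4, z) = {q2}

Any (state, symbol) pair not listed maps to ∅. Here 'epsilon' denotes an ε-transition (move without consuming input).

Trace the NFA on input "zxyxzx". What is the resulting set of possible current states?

Start: ε-closure({q0}) = {q0, q3}.
Read 'z': {q0, q3} → {q1, q4}.
Read 'x': {q1, q4} → {q0, q1, q3}.
Read 'y': {q0, q1, q3} → {q0, q1, q3, q4}.
Read 'x': {q0, q1, q3, q4} → {q0, q1, q3}.
Read 'z': {q0, q1, q3} → {q1, q4}.
Read 'x': {q1, q4} → {q0, q1, q3}.

{q0, q1, q3}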